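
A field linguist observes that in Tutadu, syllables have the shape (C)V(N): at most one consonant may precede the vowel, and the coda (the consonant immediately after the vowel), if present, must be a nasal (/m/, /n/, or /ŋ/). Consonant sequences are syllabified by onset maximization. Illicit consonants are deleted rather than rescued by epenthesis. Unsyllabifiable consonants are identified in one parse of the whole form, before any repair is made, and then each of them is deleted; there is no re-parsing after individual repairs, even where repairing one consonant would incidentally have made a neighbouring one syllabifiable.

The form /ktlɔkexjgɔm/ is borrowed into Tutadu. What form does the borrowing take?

lɔkegɔm

Under (C)V(N), the unsyllabifiable consonants are /k/, /t/, /x/, /j/ (only a nasal (/m/, /n/, or /ŋ/) is licensed in coda position; onsets are limited to one consonant).
Deleting the stranded consonants removes /k/, /t/, /x/, /j/.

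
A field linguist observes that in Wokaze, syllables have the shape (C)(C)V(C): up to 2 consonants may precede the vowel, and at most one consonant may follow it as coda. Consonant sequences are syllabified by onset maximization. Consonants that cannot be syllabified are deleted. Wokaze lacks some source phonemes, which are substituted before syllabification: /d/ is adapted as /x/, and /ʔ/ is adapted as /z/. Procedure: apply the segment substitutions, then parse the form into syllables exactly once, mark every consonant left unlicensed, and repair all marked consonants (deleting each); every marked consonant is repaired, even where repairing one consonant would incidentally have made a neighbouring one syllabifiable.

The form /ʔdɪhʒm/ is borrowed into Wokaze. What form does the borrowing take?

zxɪh

Substitution: /ʔ/ → /z/, /d/ → /x/, giving /zxɪhʒm/.
Under (C)(C)V(C), the unsyllabifiable consonants are /ʒ/, /m/ (at most one coda consonant is licensed; onsets may contain at most 2 consonants).
Deletion applies to /ʒ/, /m/.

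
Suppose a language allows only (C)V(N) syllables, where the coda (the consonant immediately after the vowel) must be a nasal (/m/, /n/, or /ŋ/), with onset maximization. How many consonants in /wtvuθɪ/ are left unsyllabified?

2

The consonants /w/, /t/ cannot be parsed into a legal (C)V(N) syllable (only a nasal (/m/, /n/, or /ŋ/) is licensed in coda position; onsets are limited to one consonant).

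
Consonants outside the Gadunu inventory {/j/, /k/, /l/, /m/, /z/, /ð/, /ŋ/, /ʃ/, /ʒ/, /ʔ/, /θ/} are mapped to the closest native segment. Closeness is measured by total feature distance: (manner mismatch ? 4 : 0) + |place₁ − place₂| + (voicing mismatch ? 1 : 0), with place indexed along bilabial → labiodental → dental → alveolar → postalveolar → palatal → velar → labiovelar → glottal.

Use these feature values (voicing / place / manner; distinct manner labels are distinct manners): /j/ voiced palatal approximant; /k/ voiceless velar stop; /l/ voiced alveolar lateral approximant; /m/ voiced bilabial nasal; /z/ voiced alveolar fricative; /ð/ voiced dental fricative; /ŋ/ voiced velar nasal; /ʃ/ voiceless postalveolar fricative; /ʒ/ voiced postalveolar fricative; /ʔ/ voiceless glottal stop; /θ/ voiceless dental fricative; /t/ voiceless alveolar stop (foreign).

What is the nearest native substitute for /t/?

/k/ is closest: same manner (stop), place distance 3 (alveolar→velar), same voicing; total 3. Next closest is /l/ at distance 5.

k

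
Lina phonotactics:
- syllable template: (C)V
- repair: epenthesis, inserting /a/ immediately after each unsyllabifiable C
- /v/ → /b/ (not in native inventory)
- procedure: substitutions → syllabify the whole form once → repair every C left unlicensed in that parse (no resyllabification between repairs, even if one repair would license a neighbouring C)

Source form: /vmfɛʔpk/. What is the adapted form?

Substitution: /v/ → /b/, giving /bmfɛʔpk/.
Under (C)V, the unsyllabifiable consonants are /b/, /m/, /ʔ/, /p/, /k/ (no codas are permitted; onsets are limited to one consonant).
Each unlicensed consonant becomes the onset of a new syllable: /b/ → /ba/, /m/ → /ma/, /ʔ/ → /ʔa/, /p/ → /pa/, /k/ → /ka/.

bamafɛʔapaka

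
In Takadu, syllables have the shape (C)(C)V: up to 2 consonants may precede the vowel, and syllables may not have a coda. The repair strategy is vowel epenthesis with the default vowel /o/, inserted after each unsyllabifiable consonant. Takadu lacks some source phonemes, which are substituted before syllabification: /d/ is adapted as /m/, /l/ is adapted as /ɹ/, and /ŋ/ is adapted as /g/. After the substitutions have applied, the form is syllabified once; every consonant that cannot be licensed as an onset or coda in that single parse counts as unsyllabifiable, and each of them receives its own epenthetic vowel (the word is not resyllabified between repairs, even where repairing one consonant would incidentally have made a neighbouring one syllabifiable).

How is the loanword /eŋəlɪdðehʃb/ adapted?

egəɹɪmðehoʃobo

Substitution: /ŋ/ → /g/, /l/ → /ɹ/, /d/ → /m/, giving /egəɹɪmðehʃb/.
Syllabifying with onset maximization leaves /h/, /ʃ/, /b/ stranded (no codas are permitted; onsets may contain at most 2 consonants).
Epenthesis after each stranded consonant: /h/ → /ho/, /ʃ/ → /ʃo/, /b/ → /bo/.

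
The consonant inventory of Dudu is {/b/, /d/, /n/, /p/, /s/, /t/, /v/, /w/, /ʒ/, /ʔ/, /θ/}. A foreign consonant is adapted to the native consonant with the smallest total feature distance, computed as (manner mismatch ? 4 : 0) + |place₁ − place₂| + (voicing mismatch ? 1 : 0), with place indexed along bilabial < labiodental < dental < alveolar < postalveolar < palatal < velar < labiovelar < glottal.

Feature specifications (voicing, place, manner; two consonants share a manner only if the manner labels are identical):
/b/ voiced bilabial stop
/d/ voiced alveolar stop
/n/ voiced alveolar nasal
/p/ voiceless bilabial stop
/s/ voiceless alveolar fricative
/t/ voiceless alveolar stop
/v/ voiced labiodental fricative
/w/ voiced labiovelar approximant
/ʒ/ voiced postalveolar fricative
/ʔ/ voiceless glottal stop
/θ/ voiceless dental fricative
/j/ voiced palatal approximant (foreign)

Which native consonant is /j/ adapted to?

w

/w/ is closest: same manner (approximant), place distance 2 (palatal→labiovelar), same voicing; total 2. Next closest is /ʒ/ at distance 5.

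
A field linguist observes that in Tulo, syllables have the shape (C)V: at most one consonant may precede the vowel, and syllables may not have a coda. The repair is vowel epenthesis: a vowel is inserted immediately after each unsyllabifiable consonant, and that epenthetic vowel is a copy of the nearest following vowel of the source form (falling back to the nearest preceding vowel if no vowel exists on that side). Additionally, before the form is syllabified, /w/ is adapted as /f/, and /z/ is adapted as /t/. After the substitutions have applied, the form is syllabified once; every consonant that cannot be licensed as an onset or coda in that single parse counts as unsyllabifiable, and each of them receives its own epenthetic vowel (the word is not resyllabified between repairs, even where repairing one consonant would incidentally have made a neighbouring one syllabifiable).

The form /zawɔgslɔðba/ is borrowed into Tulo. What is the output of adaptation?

tafɔgɔsɔlɔðaba

Substitution: /z/ → /t/, /w/ → /f/, giving /tafɔgslɔðba/.
The consonants /g/, /s/, /ð/ cannot be parsed into a legal (C)V syllable (no codas are permitted; onsets are limited to one consonant).
Inserting the epenthetic vowel yields /g/ → /gɔ/, /s/ → /sɔ/, /ð/ → /ða/.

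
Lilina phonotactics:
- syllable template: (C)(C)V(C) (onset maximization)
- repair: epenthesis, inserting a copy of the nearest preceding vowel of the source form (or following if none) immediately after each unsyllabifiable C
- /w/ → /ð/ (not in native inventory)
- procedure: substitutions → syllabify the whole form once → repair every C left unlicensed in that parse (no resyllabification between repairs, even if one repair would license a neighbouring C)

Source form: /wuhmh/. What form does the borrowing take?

ðuhmuhu

Substitution: /w/ → /ð/, giving /ðuhmh/.
The consonants /m/, /h/ cannot be parsed into a legal (C)(C)V(C) syllable (at most one coda consonant is licensed; onsets may contain at most 2 consonants).
Inserting the epenthetic vowel yields /m/ → /mu/, /h/ → /hu/.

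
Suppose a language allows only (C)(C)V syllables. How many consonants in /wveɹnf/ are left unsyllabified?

Syllabifying with onset maximization leaves /ɹ/, /n/, /f/ stranded (no codas are permitted; onsets may contain at most 2 consonants).

3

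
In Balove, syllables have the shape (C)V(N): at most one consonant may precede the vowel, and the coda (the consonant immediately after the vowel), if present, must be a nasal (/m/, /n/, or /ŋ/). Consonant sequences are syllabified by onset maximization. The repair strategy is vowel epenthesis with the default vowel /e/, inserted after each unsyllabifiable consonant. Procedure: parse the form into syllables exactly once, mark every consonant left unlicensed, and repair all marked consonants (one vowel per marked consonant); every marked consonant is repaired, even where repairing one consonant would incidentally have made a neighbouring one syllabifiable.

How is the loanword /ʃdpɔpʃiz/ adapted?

ʃedepɔpeʃize

Syllabifying with onset maximization leaves /ʃ/, /d/, /p/, /z/ stranded (only a nasal (/m/, /n/, or /ŋ/) is licensed in coda position; onsets are limited to one consonant).
Epenthesis after each stranded consonant: /ʃ/ → /ʃe/, /d/ → /de/, /p/ → /pe/, /z/ → /ze/.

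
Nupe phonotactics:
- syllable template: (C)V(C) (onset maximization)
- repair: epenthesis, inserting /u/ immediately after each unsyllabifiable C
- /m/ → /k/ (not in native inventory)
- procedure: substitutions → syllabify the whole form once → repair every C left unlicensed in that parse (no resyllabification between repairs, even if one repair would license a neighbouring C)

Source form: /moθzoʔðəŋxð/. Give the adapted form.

koθzoʔðəŋxuðu

Substitution: /m/ → /k/, giving /koθzoʔðəŋxð/.
The consonants /x/, /ð/ cannot be parsed into a legal (C)V(C) syllable (at most one coda consonant is licensed; onsets are limited to one consonant).
Each unlicensed consonant becomes the onset of a new syllable: /x/ → /xu/, /ð/ → /ðu/.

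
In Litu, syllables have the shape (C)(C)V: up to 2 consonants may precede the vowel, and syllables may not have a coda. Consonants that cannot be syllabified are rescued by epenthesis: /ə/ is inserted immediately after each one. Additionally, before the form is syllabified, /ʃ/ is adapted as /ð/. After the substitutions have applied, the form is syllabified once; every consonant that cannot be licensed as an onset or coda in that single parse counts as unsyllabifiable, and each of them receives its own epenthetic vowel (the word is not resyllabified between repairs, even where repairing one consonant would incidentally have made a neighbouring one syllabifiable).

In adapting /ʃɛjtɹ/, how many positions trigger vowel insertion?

After substitution the input is /ðɛjtɹ/.
The unsyllabifiable consonants are /j/, /t/, /ɹ/; each receives one epenthetic vowel.

3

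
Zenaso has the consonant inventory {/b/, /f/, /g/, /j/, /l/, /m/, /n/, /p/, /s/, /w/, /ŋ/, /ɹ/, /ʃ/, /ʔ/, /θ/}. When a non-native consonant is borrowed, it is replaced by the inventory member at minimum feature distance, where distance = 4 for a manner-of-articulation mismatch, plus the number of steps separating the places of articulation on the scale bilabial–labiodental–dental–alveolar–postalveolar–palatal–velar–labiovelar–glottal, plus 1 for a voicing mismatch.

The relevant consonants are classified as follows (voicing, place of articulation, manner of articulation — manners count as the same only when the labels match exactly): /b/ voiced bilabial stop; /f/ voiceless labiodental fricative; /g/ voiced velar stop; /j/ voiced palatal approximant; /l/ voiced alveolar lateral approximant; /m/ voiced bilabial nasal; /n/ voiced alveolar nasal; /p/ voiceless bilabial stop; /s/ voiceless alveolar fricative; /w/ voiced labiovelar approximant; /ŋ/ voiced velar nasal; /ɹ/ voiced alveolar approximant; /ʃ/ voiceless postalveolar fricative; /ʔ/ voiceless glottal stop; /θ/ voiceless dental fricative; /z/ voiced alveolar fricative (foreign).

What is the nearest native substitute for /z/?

/s/ is closest: same manner (fricative), place distance 0 (alveolar→alveolar), voicing differs (+1); total 1. Next closest is /ʃ/ at distance 2.

s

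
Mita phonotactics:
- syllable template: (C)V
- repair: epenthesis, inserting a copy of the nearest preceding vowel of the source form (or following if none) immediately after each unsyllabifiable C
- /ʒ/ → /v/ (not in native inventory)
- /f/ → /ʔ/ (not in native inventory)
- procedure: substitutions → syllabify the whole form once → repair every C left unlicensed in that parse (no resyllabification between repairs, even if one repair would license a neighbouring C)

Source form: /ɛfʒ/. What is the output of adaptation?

ɛʔɛvɛ

Substitution: /f/ → /ʔ/, /ʒ/ → /v/, giving /ɛʔv/.
The consonants /ʔ/, /v/ cannot be parsed into a legal (C)V syllable (no codas are permitted; onsets are limited to one consonant).
Each unlicensed consonant becomes the onset of a new syllable: /ʔ/ → /ʔɛ/, /v/ → /vɛ/.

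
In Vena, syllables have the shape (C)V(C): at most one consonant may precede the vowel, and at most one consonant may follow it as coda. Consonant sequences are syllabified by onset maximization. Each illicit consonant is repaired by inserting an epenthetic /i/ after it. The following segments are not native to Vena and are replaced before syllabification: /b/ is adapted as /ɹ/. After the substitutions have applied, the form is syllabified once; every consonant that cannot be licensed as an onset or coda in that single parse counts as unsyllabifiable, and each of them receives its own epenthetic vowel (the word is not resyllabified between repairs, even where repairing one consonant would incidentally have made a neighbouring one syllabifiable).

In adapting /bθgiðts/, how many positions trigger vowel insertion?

4

After substitution the input is /ɹθgiðts/.
The unsyllabifiable consonants are /ɹ/, /θ/, /t/, /s/; each receives one epenthetic vowel.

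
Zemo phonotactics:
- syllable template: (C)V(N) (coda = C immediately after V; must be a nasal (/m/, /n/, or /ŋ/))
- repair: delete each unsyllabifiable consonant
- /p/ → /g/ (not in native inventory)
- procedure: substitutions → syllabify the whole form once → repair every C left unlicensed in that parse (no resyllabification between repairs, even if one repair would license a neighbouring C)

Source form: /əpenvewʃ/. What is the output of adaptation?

Substitution: /p/ → /g/, giving /əgenvewʃ/.
Syllabifying with onset maximization leaves /w/, /ʃ/ stranded (only a nasal (/m/, /n/, or /ŋ/) is licensed in coda position; onsets are limited to one consonant).
Deletion applies to /w/, /ʃ/.

əgenve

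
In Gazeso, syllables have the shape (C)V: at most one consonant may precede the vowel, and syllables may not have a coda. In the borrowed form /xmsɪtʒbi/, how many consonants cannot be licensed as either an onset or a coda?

4

Under (C)V, the unsyllabifiable consonants are /x/, /m/, /t/, /ʒ/ (no codas are permitted; onsets are limited to one consonant).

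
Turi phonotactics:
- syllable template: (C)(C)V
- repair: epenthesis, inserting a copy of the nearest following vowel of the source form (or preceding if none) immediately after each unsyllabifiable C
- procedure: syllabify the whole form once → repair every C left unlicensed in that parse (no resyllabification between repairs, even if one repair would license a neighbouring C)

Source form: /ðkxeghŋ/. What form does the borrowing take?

Under (C)(C)V, the unsyllabifiable consonants are /ð/, /g/, /h/, /ŋ/ (no codas are permitted; onsets may contain at most 2 consonants).
Each unlicensed consonant becomes the onset of a new syllable: /ð/ → /ðe/, /g/ → /ge/, /h/ → /he/, /ŋ/ → /ŋe/.

ðekxegeheŋe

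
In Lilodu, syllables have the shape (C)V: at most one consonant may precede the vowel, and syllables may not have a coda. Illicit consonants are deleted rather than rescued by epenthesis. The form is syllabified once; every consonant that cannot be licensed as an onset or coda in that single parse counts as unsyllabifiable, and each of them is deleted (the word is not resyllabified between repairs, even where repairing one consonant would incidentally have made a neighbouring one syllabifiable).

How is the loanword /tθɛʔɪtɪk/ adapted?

Under (C)V, the unsyllabifiable consonants are /t/, /k/ (no codas are permitted; onsets are limited to one consonant).
Each unlicensed consonant is deleted: /t/, /k/.

θɛʔɪtɪ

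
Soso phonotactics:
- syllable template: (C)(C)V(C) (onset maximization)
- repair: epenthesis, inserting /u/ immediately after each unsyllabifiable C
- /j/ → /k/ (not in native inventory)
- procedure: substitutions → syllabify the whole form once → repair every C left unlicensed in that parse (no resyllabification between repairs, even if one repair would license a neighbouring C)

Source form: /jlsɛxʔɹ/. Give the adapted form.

Substitution: /j/ → /k/, giving /klsɛxʔɹ/.
The consonants /k/, /ʔ/, /ɹ/ cannot be parsed into a legal (C)(C)V(C) syllable (at most one coda consonant is licensed; onsets may contain at most 2 consonants).
Epenthesis after each stranded consonant: /k/ → /ku/, /ʔ/ → /ʔu/, /ɹ/ → /ɹu/.

kulsɛxʔuɹu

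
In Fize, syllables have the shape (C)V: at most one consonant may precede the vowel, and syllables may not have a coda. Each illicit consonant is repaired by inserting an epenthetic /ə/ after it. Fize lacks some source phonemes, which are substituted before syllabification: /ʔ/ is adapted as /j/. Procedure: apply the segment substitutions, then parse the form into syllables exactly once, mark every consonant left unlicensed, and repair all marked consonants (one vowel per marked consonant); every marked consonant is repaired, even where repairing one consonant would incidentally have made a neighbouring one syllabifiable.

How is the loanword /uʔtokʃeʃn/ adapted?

ujətokəʃeʃənə

Substitution: /ʔ/ → /j/, giving /ujtokʃeʃn/.
The consonants /j/, /k/, /ʃ/, /n/ cannot be parsed into a legal (C)V syllable (no codas are permitted; onsets are limited to one consonant).
Each unlicensed consonant becomes the onset of a new syllable: /j/ → /jə/, /k/ → /kə/, /ʃ/ → /ʃə/, /n/ → /nə/.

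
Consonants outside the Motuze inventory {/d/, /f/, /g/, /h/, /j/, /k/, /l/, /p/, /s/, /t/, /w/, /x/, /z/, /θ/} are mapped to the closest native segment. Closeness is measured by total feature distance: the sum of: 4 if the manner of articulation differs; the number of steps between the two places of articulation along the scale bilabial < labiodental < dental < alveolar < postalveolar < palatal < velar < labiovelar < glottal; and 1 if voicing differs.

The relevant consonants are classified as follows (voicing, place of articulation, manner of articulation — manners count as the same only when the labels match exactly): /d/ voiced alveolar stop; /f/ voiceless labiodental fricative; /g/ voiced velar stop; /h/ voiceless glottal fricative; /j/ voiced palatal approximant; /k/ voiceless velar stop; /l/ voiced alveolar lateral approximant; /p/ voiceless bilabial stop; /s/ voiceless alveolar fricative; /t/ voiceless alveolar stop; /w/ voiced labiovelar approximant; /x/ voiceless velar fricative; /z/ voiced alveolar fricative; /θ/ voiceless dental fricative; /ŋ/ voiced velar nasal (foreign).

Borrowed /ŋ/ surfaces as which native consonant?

g

/g/ is closest: manner differs (nasal→stop, +4), place distance 0 (velar→velar), same voicing; total 4. Next closest is /j/ at distance 5.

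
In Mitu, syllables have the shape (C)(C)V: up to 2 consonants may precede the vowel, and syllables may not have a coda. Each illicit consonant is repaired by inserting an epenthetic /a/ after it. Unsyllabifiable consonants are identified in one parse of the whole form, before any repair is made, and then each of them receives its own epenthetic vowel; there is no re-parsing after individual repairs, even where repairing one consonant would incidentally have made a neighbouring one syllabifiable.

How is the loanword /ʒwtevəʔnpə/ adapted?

Syllabifying with onset maximization leaves /ʒ/, /ʔ/ stranded (no codas are permitted; onsets may contain at most 2 consonants).
Epenthesis after each stranded consonant: /ʒ/ → /ʒa/, /ʔ/ → /ʔa/.

ʒawtevəʔanpə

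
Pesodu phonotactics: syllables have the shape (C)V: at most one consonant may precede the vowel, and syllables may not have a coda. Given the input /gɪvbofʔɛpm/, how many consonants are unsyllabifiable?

The consonants /v/, /f/, /p/, /m/ cannot be parsed into a legal (C)V syllable (no codas are permitted; onsets are limited to one consonant).

4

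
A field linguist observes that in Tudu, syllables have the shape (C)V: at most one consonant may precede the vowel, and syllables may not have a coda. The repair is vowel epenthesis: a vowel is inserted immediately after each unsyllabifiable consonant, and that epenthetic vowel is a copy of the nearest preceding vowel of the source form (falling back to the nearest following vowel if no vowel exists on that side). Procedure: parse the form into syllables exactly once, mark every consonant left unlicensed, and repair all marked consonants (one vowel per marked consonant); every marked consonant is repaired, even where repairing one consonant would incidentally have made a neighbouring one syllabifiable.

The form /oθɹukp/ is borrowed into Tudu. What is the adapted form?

Under (C)V, the unsyllabifiable consonants are /θ/, /k/, /p/ (no codas are permitted; onsets are limited to one consonant).
Epenthesis after each stranded consonant: /θ/ → /θo/, /k/ → /ku/, /p/ → /pu/.

oθoɹukupu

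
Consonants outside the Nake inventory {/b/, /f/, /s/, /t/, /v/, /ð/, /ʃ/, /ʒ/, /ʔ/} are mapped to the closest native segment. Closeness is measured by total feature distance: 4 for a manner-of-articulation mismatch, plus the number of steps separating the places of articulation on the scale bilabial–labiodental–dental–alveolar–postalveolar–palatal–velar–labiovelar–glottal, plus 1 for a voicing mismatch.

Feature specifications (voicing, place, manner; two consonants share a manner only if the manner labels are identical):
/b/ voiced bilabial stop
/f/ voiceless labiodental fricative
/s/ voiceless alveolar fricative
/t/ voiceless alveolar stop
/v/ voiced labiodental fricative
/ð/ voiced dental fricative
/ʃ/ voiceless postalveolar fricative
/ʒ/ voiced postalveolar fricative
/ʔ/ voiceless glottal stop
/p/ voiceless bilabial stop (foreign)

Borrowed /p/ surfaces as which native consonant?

b

/b/ is closest: same manner (stop), place distance 0 (bilabial→bilabial), voicing differs (+1); total 1. Next closest is /t/ at distance 3.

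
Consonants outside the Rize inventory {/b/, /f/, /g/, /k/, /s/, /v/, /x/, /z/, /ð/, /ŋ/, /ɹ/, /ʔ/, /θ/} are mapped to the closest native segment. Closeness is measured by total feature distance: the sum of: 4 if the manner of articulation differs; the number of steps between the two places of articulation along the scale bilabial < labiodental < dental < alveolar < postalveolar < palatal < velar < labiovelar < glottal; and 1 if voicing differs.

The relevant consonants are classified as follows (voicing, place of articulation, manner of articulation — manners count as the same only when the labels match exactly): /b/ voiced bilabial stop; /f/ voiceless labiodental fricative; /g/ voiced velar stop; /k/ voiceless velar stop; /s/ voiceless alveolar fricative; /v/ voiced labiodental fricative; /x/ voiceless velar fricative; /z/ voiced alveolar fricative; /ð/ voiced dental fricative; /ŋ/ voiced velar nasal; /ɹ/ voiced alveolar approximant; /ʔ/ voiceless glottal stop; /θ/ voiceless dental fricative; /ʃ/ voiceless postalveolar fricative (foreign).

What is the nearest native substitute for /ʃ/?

/s/ is closest: same manner (fricative), place distance 1 (postalveolar→alveolar), same voicing; total 1. Next closest is /x/ at distance 2.

s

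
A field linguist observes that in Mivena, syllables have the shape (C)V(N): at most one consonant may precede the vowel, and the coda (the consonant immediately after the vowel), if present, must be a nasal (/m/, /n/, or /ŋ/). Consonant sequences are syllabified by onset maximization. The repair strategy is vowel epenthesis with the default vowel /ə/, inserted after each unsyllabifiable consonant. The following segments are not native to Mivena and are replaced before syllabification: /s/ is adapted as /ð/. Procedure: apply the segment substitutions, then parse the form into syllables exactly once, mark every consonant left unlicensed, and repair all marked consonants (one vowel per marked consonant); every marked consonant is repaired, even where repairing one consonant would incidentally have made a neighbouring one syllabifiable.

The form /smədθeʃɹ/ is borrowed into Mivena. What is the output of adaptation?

Substitution: /s/ → /ð/, giving /ðmədθeʃɹ/.
Under (C)V(N), the unsyllabifiable consonants are /ð/, /d/, /ʃ/, /ɹ/ (only a nasal (/m/, /n/, or /ŋ/) is licensed in coda position; onsets are limited to one consonant).
Inserting the epenthetic vowel yields /ð/ → /ðə/, /d/ → /də/, /ʃ/ → /ʃə/, /ɹ/ → /ɹə/.

ðəmədəθeʃəɹə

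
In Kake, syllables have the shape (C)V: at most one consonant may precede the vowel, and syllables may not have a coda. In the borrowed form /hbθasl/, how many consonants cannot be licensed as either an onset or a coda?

Syllabifying with onset maximization leaves /h/, /b/, /s/, /l/ stranded (no codas are permitted; onsets are limited to one consonant).

4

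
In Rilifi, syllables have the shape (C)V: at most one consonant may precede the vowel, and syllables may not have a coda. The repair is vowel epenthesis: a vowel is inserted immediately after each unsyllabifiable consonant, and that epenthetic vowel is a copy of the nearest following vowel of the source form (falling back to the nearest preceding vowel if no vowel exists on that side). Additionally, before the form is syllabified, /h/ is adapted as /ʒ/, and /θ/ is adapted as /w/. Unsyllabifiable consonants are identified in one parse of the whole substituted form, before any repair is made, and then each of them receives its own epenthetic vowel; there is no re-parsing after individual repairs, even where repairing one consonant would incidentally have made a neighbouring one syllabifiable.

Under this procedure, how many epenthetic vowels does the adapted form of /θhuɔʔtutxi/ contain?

3

After substitution the input is /wʒuɔʔtutxi/.
The unsyllabifiable consonants are /w/, /ʔ/, /t/; each receives one epenthetic vowel.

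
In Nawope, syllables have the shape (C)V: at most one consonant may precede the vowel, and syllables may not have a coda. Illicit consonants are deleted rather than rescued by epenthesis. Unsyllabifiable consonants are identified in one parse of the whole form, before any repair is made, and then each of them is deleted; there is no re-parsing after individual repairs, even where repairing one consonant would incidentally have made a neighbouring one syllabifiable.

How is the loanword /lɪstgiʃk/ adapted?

lɪgi

The consonants /s/, /t/, /ʃ/, /k/ cannot be parsed into a legal (C)V syllable (no codas are permitted; onsets are limited to one consonant).
Each unlicensed consonant is deleted: /s/, /t/, /ʃ/, /k/.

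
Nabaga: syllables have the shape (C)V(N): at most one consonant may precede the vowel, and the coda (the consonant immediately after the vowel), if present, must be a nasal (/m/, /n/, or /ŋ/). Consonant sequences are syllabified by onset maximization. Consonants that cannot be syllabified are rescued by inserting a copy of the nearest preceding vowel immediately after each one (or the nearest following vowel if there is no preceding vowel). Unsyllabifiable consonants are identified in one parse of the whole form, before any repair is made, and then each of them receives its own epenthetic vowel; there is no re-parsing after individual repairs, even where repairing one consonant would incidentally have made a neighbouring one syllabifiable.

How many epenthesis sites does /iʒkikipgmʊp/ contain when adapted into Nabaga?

The unsyllabifiable consonants are /ʒ/, /p/, /g/, /p/; each receives one epenthetic vowel.

4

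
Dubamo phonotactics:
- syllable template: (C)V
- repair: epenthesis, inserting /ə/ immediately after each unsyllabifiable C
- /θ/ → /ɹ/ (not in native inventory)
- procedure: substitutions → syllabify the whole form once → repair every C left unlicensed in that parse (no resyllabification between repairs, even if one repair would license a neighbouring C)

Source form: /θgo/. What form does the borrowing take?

ɹəgo

Substitution: /θ/ → /ɹ/, giving /ɹgo/.
The consonants /ɹ/ cannot be parsed into a legal (C)V syllable (no codas are permitted; onsets are limited to one consonant).
Each unlicensed consonant becomes the onset of a new syllable: /ɹ/ → /ɹə/.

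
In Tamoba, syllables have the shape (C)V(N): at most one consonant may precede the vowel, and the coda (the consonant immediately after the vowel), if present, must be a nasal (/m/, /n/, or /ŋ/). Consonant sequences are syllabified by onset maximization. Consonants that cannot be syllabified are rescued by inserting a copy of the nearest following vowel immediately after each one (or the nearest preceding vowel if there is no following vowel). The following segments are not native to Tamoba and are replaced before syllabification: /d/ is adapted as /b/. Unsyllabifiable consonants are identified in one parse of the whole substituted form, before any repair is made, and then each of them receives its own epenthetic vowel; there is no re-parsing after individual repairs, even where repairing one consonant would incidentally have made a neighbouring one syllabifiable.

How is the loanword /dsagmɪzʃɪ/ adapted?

basagɪmɪzɪʃɪ

Substitution: /d/ → /b/, giving /bsagmɪzʃɪ/.
Under (C)V(N), the unsyllabifiable consonants are /b/, /g/, /z/ (only a nasal (/m/, /n/, or /ŋ/) is licensed in coda position; onsets are limited to one consonant).
Inserting the epenthetic vowel yields /b/ → /ba/, /g/ → /gɪ/, /z/ → /zɪ/.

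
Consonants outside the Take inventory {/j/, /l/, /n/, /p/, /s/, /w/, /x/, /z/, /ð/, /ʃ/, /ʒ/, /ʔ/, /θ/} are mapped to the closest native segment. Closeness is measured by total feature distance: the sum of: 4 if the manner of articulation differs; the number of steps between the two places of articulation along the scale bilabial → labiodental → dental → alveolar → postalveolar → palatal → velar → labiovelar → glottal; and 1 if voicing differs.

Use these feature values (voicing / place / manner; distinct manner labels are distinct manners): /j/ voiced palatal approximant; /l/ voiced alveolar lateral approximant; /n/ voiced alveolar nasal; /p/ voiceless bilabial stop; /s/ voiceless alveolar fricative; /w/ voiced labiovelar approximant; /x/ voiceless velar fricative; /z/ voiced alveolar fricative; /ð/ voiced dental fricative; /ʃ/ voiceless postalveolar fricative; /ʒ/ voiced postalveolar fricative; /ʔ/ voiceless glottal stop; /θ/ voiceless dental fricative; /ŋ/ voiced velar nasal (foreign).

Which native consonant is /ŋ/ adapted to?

/n/ is closest: same manner (nasal), place distance 3 (velar→alveolar), same voicing; total 3. Next closest is /j/ at distance 5.

n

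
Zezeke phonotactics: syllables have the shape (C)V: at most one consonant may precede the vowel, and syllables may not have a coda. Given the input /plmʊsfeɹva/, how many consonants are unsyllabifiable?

4

Under (C)V, the unsyllabifiable consonants are /p/, /l/, /s/, /ɹ/ (no codas are permitted; onsets are limited to one consonant).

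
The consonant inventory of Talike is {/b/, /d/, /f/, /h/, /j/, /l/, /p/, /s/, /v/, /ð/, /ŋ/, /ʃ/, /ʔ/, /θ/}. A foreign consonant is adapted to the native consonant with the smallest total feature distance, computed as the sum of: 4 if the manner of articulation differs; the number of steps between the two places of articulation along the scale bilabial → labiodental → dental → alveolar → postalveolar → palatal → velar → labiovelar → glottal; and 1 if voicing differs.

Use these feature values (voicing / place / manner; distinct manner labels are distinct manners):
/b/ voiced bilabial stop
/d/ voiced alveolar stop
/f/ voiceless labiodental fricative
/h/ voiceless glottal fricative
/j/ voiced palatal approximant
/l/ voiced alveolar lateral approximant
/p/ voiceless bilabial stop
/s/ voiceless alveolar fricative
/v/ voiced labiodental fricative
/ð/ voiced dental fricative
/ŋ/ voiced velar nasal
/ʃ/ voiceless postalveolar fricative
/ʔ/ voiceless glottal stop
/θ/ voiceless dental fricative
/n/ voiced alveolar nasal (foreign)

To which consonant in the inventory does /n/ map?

ŋ

/ŋ/ is closest: same manner (nasal), place distance 3 (alveolar→velar), same voicing; total 3. Next closest is /d/ at distance 4.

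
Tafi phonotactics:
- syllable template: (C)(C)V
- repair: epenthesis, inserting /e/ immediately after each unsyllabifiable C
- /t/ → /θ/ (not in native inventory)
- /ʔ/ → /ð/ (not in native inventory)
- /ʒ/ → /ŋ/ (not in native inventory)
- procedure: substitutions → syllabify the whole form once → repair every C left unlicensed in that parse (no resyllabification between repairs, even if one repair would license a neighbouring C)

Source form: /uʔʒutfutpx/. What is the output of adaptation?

uðŋuθfuθepexe

Substitution: /ʔ/ → /ð/, /ʒ/ → /ŋ/, /t/ → /θ/, giving /uðŋuθfuθpx/.
The consonants /θ/, /p/, /x/ cannot be parsed into a legal (C)(C)V syllable (no codas are permitted; onsets may contain at most 2 consonants).
Inserting the epenthetic vowel yields /θ/ → /θe/, /p/ → /pe/, /x/ → /xe/.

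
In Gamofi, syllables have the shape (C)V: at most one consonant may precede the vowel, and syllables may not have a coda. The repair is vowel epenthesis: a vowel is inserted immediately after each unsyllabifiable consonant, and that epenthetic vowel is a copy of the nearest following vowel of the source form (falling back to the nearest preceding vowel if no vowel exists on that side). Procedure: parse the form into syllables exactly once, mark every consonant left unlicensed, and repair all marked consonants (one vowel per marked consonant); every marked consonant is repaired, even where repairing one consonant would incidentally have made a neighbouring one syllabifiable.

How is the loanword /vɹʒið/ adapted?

viɹiʒiði

The consonants /v/, /ɹ/, /ð/ cannot be parsed into a legal (C)V syllable (no codas are permitted; onsets are limited to one consonant).
Each unlicensed consonant becomes the onset of a new syllable: /v/ → /vi/, /ɹ/ → /ɹi/, /ð/ → /ði/.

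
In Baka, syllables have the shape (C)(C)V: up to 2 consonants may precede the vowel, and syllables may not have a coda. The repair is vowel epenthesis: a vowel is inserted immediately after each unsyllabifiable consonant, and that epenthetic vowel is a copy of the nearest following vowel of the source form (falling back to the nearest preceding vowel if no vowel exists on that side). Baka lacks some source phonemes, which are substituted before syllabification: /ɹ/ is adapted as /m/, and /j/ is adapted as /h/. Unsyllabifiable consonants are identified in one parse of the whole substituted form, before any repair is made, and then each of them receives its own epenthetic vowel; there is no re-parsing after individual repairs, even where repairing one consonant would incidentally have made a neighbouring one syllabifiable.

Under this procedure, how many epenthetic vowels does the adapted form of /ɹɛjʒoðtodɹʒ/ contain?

After substitution the input is /mɛhʒoðtodmʒ/.
The unsyllabifiable consonants are /d/, /m/, /ʒ/; each receives one epenthetic vowel.

3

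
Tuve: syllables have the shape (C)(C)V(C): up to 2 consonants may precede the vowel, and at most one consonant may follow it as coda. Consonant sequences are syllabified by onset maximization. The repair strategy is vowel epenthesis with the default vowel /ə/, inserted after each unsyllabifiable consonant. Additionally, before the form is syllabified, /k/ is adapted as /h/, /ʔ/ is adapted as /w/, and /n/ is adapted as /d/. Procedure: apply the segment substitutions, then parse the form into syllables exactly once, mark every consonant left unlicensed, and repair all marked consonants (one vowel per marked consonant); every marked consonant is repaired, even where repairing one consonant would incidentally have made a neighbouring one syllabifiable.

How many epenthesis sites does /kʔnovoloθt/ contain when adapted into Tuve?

2

After substitution the input is /hwdovoloθt/.
The unsyllabifiable consonants are /h/, /t/; each receives one epenthetic vowel.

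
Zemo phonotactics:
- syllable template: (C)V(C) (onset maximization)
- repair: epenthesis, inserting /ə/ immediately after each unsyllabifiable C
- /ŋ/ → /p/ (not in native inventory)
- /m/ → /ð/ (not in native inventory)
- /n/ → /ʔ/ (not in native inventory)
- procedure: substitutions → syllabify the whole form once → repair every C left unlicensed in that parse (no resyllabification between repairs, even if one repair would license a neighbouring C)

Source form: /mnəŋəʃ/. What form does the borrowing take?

ðəʔəpəʃ

Substitution: /m/ → /ð/, /n/ → /ʔ/, /ŋ/ → /p/, giving /ðʔəpəʃ/.
Syllabifying with onset maximization leaves /ð/ stranded (at most one coda consonant is licensed; onsets are limited to one consonant).
Epenthesis after each stranded consonant: /ð/ → /ðə/.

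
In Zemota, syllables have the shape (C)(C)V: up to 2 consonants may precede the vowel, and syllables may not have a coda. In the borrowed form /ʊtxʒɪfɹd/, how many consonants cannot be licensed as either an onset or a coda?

Syllabifying with onset maximization leaves /t/, /f/, /ɹ/, /d/ stranded (no codas are permitted; onsets may contain at most 2 consonants).

4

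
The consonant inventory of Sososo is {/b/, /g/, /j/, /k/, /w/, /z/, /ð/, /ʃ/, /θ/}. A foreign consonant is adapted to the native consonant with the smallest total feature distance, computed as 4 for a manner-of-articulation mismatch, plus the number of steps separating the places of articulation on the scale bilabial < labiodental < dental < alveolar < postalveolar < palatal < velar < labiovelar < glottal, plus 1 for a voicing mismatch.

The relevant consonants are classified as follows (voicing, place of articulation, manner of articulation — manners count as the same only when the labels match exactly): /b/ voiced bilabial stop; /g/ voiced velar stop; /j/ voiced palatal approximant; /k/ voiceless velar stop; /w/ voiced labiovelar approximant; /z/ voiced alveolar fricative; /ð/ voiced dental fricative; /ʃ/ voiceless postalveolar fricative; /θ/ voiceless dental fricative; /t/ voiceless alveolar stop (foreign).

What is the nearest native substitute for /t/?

/k/ is closest: same manner (stop), place distance 3 (alveolar→velar), same voicing; total 3. Next closest is /b/ at distance 4.

k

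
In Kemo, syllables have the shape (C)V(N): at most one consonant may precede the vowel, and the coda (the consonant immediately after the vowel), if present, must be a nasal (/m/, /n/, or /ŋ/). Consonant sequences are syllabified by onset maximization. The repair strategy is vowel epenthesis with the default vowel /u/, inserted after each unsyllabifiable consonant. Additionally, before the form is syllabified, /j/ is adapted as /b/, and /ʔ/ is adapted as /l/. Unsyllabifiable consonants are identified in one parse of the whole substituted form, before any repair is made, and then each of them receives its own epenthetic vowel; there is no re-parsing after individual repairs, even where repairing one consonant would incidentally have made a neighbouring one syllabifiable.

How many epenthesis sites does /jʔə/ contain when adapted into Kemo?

After substitution the input is /blə/.
The unsyllabifiable consonants are /b/; each receives one epenthetic vowel.

1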